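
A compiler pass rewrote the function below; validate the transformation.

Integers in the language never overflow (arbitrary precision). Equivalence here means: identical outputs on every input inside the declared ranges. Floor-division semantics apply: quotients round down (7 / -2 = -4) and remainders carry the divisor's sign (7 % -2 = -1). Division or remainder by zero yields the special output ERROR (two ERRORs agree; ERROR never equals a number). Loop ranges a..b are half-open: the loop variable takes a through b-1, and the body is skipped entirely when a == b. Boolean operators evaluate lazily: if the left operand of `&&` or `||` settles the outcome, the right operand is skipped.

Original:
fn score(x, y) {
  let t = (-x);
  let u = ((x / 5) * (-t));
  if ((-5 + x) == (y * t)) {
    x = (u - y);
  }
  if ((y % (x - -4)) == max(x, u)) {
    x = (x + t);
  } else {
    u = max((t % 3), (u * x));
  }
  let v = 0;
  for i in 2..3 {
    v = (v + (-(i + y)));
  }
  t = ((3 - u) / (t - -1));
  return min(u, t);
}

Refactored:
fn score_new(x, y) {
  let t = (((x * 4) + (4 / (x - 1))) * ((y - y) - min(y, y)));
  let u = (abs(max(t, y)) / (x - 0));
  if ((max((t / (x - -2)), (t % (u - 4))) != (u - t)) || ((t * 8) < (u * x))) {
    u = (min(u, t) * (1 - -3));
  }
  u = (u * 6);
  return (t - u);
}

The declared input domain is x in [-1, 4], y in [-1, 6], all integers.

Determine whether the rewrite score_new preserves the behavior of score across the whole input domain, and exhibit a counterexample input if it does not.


Consider the input x=-1, y=-1.
score: t=1, then u=1, then ((-5 + x) == (y * t)) is false, then ((y % (x - -4)) == max(x, u)) is false, then u=1, then v=0, then (i=2), then v=-1, then t=1, then returns 1
score_new: t=-6, then u=-1, then ((max((t / (x - -2)), (t % (u - 4))) != (u - t)) || ((t * 8) < (u * x))) is true, then u=-24, then u=-144, then returns 138
1 and 138 differ, so these are not the same function on this domain.
verdict: not equivalent; witness: x=-1, y=-1


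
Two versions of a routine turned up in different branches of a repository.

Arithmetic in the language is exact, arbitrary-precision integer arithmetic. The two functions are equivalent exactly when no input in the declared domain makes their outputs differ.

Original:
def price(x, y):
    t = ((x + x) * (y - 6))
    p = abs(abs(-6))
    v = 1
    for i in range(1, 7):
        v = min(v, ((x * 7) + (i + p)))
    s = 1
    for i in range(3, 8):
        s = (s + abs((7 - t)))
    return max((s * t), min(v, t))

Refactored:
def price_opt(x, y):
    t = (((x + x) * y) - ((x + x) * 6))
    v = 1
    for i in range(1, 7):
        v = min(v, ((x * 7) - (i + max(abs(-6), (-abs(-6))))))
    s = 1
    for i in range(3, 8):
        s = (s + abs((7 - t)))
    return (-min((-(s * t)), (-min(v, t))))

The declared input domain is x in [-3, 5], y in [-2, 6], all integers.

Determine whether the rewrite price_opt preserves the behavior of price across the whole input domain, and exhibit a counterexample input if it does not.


On input x=1, y=4, price returns -4 while price_opt returns -5.
verdict: not equivalent; witness: x=1, y=4


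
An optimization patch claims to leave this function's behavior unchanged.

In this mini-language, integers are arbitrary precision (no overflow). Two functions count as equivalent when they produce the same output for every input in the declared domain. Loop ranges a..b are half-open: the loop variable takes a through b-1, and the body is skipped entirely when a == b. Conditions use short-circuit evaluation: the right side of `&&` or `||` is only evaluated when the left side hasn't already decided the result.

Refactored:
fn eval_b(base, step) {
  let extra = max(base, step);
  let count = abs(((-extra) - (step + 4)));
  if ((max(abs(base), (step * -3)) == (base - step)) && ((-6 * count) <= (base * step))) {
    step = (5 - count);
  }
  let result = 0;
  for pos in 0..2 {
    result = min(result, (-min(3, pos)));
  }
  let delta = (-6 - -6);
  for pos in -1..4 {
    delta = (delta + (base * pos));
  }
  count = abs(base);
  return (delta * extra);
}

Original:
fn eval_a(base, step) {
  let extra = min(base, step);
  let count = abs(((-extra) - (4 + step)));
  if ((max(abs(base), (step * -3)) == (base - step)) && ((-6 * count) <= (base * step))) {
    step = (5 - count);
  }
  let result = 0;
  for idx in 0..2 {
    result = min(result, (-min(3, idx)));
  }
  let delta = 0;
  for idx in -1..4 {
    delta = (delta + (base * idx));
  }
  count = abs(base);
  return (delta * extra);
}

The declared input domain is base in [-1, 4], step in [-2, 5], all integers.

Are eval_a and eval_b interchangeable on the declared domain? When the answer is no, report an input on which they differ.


Try base=-1, step=-2.
eval_a: extra becomes -2; next count becomes 0; next ((max(abs(base), (step * -3)) == (base - step)) && ((-6 * count) <= (base * step))) evaluates to false; next result becomes 0; next at idx=0:; next result becomes 0; next at idx=1:; next result becomes -1; next delta becomes 0; next at idx=-1:; next delta becomes 1; next at idx=0:; next delta becomes 1; next at idx=1:; next delta becomes 0; next at idx=2:; next delta becomes -2; next at idx=3:; next delta becomes -5; next count becomes 1; next final value 10
eval_b: extra becomes -1; next count becomes 1; next ((max(abs(base), (step * -3)) == (base - step)) && ((-6 * count) <= (base * step))) evaluates to false; next result becomes 0; next at pos=0:; next result becomes 0; next at pos=1:; next result becomes -1; next delta becomes 0; next at pos=-1:; next delta becomes 1; next at pos=0:; next delta becomes 1; next at pos=1:; next delta becomes 0; next at pos=2:; next delta becomes -2; next at pos=3:; next delta becomes -5; next count becomes 1; next final value 5
10 vs 5 — the two versions disagree here.
verdict: not equivalent; witness: base=-1, step=-2


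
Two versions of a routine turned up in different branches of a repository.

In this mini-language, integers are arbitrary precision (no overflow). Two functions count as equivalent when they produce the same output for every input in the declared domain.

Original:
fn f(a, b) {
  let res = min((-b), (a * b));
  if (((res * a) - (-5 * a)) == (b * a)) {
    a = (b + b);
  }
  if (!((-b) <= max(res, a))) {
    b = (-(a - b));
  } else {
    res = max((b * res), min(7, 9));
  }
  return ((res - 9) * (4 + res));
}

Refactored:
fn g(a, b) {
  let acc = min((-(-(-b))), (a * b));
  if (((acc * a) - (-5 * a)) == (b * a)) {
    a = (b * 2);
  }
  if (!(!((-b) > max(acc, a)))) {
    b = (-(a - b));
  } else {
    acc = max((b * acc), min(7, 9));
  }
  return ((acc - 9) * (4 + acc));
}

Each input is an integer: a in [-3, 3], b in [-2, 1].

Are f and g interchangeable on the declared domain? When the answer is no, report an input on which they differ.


Side by side, the visible changes include: constant usage differs, local variable names differ, boolean connective usage differs, comparison usage differs, arithmetic usage differs.
As a probe, take a=-1, b=0: f runs res := 0 | (((res * a) - (-5 * a)) == (b * a)): false | (!((-b) <= max(res, a))): false | res := 7 | result -22; g runs acc := 0 | (((acc * a) - (-5 * a)) == (b * a)): false | (!(!((-b) > max(acc, a)))): false | acc := 7 | result -22; both end at -22.
Sweeping the whole domain (28 inputs) finds no disagreement.
verdict: equivalent


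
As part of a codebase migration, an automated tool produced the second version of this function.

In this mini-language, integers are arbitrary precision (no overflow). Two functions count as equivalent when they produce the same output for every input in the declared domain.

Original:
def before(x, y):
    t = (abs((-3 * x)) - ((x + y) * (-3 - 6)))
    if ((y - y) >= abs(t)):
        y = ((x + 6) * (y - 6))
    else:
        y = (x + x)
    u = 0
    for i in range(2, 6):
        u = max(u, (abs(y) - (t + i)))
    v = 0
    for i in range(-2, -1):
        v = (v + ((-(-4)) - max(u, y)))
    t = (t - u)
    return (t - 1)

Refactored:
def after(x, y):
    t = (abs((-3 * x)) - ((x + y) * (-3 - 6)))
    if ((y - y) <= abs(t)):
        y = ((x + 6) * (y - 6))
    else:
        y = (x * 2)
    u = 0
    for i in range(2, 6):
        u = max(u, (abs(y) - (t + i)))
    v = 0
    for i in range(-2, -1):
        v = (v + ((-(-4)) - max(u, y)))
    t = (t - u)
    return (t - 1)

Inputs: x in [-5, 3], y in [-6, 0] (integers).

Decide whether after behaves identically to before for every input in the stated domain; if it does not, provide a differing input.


x=-5, y=-6 yields -177 from before but -179 from after.
verdict: not equivalent; witness: x=-5, y=-6


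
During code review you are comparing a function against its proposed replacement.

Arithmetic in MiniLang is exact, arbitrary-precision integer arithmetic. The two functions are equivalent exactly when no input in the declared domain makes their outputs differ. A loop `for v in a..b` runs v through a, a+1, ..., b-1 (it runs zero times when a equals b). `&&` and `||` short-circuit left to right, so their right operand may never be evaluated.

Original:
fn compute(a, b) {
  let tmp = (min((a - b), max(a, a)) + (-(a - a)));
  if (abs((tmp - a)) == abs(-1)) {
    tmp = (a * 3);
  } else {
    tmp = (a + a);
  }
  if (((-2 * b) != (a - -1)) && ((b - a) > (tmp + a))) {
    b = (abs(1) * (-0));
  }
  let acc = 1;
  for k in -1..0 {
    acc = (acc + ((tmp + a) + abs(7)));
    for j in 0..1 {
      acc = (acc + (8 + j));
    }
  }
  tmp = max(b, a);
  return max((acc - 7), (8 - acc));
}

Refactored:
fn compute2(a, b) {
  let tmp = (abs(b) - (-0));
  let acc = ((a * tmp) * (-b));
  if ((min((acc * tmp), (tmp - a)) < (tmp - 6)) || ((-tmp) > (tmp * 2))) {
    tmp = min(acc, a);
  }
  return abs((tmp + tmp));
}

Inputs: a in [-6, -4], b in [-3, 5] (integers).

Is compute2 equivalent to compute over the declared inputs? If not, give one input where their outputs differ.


There is a counterexample at a=-6, b=-3: 10 on one side, 108 on the other.
compute: tmp becomes -6; next (abs((tmp - a)) == abs(-1)) evaluates to false; next tmp becomes -12; next (((-2 * b) != (a - -1)) && ((b - a) > (tmp + a))) evaluates to true; next b becomes 0; next acc becomes 1; next at k=-1:; next acc becomes -10; next at j=0:; next acc becomes -2; next tmp becomes 0; next final value 10
compute2: tmp becomes 3; next acc becomes -54; next ((min((acc * tmp), (tmp - a)) < (tmp - 6)) || ((-tmp) > (tmp * 2))) evaluates to true; next tmp becomes -54; next final value 108
verdict: not equivalent; witness: a=-6, b=-3


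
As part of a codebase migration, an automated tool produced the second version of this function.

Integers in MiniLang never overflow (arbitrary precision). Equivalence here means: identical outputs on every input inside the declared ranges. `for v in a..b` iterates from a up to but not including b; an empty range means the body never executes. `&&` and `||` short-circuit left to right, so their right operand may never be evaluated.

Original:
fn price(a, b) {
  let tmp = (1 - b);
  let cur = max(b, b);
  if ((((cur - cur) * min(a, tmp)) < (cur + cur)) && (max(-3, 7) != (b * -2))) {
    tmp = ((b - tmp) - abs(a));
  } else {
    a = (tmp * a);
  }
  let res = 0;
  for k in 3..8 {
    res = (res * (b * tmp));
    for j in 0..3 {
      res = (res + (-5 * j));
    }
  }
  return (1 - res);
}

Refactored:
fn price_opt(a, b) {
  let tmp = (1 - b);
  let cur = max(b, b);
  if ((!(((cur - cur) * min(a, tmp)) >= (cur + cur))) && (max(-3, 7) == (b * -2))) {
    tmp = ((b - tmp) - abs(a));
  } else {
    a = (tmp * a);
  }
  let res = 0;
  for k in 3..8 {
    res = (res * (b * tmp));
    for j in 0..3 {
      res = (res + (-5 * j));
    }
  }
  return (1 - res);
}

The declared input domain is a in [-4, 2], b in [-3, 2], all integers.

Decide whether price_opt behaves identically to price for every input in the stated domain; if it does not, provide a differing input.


a=-4, b=1 yields 916 from price but 16 from price_opt.
verdict: not equivalent; witness: a=-4, b=1


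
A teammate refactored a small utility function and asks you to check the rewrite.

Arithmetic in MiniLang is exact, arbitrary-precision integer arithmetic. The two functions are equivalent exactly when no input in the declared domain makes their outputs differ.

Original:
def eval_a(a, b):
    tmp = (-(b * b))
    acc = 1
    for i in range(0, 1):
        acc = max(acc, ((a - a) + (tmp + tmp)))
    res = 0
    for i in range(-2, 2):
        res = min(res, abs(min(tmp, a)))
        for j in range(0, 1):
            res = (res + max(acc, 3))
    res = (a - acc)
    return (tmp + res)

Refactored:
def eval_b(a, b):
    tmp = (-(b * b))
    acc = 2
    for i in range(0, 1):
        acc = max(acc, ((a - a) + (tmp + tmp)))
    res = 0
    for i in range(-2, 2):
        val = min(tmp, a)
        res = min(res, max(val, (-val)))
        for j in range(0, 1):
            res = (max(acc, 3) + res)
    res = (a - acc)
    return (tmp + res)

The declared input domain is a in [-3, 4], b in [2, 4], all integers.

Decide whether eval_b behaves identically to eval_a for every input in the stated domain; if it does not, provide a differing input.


Evaluate both at a=-3, b=2.
eval_a: tmp=-4, then acc=1, then (i=0), then acc=1, then res=0, then (i=-2), then res=0, then (j=0), then res=3, then (i=-1), then res=3, then (j=0), then res=6, then (i=0), then res=4, then (j=0), then res=7, then (i=1), then res=4, then (j=0), then res=7, then res=-4, then returns -8
eval_b: tmp=-4, then acc=2, then (i=0), then acc=2, then res=0, then (i=-2), then val=-4, then res=0, then (j=0), then res=3, then (i=-1), then val=-4, then res=3, then (j=0), then res=6, then (i=0), then val=-4, then res=4, then (j=0), then res=7, then (i=1), then val=-4, then res=4, then (j=0), then res=7, then res=-5, then returns -9
-8 and -9 differ, so these are not the same function on this domain.
verdict: not equivalent; witness: a=-3, b=2


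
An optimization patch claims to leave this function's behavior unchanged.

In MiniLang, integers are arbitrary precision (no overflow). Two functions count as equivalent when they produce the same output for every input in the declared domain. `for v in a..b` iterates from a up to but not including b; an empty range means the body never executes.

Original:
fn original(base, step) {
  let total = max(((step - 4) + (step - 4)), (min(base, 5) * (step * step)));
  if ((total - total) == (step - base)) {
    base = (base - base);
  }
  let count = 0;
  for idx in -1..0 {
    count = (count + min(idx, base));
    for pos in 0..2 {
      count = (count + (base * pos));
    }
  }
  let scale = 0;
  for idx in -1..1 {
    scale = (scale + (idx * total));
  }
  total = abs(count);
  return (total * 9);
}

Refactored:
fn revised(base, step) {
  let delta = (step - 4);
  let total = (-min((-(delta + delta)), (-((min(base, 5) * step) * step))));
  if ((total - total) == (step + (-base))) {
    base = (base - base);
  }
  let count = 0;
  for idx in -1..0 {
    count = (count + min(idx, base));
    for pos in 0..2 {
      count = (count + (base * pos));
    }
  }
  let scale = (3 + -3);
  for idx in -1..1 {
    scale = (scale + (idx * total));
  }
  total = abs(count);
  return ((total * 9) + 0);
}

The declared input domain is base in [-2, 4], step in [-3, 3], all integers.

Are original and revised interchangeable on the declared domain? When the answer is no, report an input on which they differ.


Reading the diff, among the changes: min/max/abs usage differs, and arithmetic usage differs, and statement counts differ, and local variable names differ, and constant usage differs.
Tracing base=-2, step=1: original: total=-2, then ((total - total) == (step - base)) is false, then count=0, then (idx=-1), then count=-2, then (pos=0), then count=-2, then (pos=1), then count=-4, then scale=0, then (idx=-1), then scale=2, then (idx=0), then scale=2, then total=4, then returns 36 | revised: delta=-3, then total=-2, then ((total - total) == (step + (-base))) is false, then count=0, then (idx=-1), then count=-2, then (pos=0), then count=-2, then (pos=1), then count=-4, then scale=0, then (idx=-1), then scale=2, then (idx=0), then scale=2, then total=4, then returns 36 — matching result 36.
An exhaustive pass over the 49 declared inputs shows identical outputs.
verdict: equivalent


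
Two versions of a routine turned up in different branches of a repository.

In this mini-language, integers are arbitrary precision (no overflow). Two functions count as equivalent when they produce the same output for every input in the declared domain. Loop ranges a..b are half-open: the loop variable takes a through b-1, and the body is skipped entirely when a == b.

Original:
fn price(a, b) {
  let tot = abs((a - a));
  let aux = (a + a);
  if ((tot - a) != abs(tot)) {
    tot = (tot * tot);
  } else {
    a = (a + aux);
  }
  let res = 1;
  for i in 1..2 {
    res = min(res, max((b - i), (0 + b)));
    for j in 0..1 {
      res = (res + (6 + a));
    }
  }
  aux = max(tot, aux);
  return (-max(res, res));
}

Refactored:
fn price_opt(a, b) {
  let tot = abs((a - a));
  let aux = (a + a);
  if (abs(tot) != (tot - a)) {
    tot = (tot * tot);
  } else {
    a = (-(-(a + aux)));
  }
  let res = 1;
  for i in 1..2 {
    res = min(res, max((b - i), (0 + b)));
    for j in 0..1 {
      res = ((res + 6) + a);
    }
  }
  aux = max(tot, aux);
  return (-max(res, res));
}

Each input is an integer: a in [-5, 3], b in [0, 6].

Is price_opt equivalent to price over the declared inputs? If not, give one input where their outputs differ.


This is a faithful refactor — same computation, different form, but the computed results match everywhere.
Tracing a=3, b=5: price: tot := 0 | aux := 6 | ((tot - a) != abs(tot)): true | tot := 0 | res := 1 | iter i=1: | res := 1 | iter j=0: | res := 10 | aux := 6 | result -10 | price_opt: tot := 0 | aux := 6 | (abs(tot) != (tot - a)): true | tot := 0 | res := 1 | iter i=1: | res := 1 | iter j=0: | res := 10 | aux := 6 | result -10 — matching result -10.
Across all 63 domain points the two functions coincide.
verdict: equivalent


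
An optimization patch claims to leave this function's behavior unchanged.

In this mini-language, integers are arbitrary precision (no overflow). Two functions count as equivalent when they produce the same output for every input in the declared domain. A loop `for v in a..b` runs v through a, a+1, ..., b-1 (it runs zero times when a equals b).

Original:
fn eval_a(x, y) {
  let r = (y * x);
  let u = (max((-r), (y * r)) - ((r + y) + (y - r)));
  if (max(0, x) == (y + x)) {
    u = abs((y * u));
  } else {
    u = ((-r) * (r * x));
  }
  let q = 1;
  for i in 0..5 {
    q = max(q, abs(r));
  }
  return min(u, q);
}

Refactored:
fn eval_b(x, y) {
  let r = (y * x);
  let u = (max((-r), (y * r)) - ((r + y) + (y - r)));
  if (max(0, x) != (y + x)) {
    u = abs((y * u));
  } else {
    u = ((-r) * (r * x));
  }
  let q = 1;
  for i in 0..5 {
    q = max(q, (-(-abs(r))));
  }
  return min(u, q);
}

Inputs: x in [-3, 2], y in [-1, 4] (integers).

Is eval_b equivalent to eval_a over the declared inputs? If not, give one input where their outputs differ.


Run the pair on x=-3, y=-1.
eval_a: r := 3 | u := -1 | (max(0, x) == (y + x)): false | u := 27 | q := 1 | iter i=0: | q := 3 | iter i=1: | q := 3 | iter i=2: | q := 3 | iter i=3: | q := 3 | iter i=4: | q := 3 | result 3
eval_b: r := 3 | u := -1 | (max(0, x) != (y + x)): true | u := 1 | q := 1 | iter i=0: | q := 3 | iter i=1: | q := 3 | iter i=2: | q := 3 | iter i=3: | q := 3 | iter i=4: | q := 3 | result 1
3 != 1, so the rewrite changes behavior.
verdict: not equivalent; witness: x=-3, y=-1


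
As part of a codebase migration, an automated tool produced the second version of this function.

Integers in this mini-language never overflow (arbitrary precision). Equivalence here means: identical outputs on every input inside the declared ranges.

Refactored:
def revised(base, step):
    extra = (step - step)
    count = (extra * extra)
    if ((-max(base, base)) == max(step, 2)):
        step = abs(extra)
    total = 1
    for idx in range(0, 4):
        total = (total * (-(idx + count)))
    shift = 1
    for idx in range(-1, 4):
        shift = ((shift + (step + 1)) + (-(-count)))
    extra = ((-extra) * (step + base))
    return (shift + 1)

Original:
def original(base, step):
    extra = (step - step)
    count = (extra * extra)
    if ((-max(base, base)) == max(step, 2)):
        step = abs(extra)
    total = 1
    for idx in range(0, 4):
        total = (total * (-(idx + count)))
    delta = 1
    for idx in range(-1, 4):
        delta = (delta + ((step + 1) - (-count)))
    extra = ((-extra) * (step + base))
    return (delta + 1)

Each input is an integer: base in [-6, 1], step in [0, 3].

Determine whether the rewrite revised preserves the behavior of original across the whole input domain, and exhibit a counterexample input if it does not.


Reading the diff, among the changes: arithmetic usage differs, local variable names differ.
Tracing base=-6, step=0: original: extra = 0; count = 0; ((-max(base, base)) == max(step, 2)) -> false; total = 1; [idx=0]; total = 0; [idx=1]; total = 0; [idx=2]; total = 0; [idx=3]; total = 0; delta = 1; [idx=-1]; delta = 2; [idx=0]; delta = 3; [idx=1]; delta = 4; [idx=2]; delta = 5; [idx=3]; delta = 6; extra = 0; return 7 | revised: extra = 0; count = 0; ((-max(base, base)) == max(step, 2)) -> false; total = 1; [idx=0]; total = 0; [idx=1]; total = 0; [idx=2]; total = 0; [idx=3]; total = 0; shift = 1; [idx=-1]; shift = 2; [idx=0]; shift = 3; [idx=1]; shift = 4; [idx=2]; shift = 5; [idx=3]; shift = 6; extra = 0; return 7 — matching result 7.
Checked all 32 inputs in the declared domain: the outputs agree on every one.
verdict: equivalent


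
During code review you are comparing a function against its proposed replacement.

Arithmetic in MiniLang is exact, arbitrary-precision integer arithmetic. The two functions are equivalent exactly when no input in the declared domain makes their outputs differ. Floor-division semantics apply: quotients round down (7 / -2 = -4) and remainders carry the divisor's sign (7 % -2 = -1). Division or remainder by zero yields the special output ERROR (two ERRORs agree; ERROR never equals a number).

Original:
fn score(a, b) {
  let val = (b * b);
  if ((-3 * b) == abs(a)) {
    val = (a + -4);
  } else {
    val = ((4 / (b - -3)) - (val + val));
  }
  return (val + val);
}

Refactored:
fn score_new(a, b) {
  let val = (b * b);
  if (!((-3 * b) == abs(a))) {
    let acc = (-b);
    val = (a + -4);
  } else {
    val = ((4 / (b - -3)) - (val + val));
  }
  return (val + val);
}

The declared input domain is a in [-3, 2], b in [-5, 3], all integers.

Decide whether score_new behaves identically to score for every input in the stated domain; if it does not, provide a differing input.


Not equivalent: a=-3, b=-5 separates them (-104 vs -14).
score: val = 25; ((-3 * b) == abs(a)) -> false; val = -52; return -104
score_new: val = 25; (!((-3 * b) == abs(a))) -> true; acc = 5; val = -7; return -14
verdict: not equivalent; witness: a=-3, b=-5


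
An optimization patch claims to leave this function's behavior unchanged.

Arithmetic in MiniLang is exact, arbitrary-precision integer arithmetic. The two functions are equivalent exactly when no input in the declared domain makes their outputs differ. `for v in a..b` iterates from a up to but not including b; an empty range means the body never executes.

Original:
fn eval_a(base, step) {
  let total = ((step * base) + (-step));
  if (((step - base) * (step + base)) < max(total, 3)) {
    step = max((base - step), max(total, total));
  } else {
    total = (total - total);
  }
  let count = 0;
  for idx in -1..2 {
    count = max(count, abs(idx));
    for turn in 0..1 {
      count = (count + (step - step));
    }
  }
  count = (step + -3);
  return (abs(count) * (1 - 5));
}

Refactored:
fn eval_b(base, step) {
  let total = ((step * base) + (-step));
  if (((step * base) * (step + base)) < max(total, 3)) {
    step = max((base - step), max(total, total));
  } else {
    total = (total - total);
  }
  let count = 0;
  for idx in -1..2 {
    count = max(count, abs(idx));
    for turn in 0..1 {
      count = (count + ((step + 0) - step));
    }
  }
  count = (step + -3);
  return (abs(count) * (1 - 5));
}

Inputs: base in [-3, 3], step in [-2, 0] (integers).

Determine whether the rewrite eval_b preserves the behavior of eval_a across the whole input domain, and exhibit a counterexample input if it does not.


There is a counterexample at base=0, step=-2: -20 on one side, -4 on the other.
eval_a: total=2, then (((step - base) * (step + base)) < max(total, 3)) is false, then total=0, then count=0, then (idx=-1), then count=1, then (turn=0), then count=1, then (idx=0), then count=1, then (turn=0), then count=1, then (idx=1), then count=1, then (turn=0), then count=1, then count=-5, then returns -20
eval_b: total=2, then (((step * base) * (step + base)) < max(total, 3)) is true, then step=2, then count=0, then (idx=-1), then count=1, then (turn=0), then count=1, then (idx=0), then count=1, then (turn=0), then count=1, then (idx=1), then count=1, then (turn=0), then count=1, then count=-1, then returns -4
verdict: not equivalent; witness: base=0, step=-2


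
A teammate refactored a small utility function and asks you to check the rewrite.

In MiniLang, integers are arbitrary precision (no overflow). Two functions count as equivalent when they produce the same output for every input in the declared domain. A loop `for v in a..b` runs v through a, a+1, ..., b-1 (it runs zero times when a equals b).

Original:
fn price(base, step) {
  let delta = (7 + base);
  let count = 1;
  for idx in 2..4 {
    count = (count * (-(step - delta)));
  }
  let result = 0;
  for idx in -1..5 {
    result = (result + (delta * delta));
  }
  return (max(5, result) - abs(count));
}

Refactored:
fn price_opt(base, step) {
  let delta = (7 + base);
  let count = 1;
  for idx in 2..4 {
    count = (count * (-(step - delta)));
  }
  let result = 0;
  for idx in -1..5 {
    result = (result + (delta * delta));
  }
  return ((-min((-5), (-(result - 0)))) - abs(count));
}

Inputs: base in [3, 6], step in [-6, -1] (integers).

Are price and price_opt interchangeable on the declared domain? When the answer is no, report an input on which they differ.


Comparing the listings, the differences include: min/max/abs usage differs, and arithmetic usage differs, and constant usage differs.
Spot check at base=4, step=-1 — price: delta=11, then count=1, then (idx=2), then count=12, then (idx=3), then count=144, then result=0, then (idx=-1), then result=121, then (idx=0), then result=242, then (idx=1), then result=363, then (idx=2), then result=484, then (idx=3), then result=605, then (idx=4), then result=726, then returns 582. price_opt: delta=11, then count=1, then (idx=2), then count=12, then (idx=3), then count=144, then result=0, then (idx=-1), then result=121, then (idx=0), then result=242, then (idx=1), then result=363, then (idx=2), then result=484, then (idx=3), then result=605, then (idx=4), then result=726, then returns 582. Both give 582.
Checked all 24 inputs in the declared domain: the outputs agree on every one.
verdict: equivalent


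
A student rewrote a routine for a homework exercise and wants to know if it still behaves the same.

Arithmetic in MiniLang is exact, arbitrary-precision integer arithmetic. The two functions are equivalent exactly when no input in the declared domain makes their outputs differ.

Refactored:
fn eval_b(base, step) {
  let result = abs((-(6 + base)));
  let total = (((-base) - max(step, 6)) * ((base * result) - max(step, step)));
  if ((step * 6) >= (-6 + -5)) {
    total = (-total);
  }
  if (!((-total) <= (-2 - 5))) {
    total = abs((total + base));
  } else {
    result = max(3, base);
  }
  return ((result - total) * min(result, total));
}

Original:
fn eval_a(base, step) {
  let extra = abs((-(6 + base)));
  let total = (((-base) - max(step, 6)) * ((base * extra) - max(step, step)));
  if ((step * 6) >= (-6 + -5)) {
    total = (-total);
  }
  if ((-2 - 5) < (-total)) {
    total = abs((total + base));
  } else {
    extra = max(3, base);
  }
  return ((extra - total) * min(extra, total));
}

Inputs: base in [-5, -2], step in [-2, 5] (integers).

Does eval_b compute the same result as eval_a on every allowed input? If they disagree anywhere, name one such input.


This is a faithful refactor — local variable names differ, comparison usage differs, boolean connective usage differs, but the computed results match everywhere.
Spot check at base=-2, step=3 — eval_a: extra=4, then total=44, then ((step * 6) >= (-6 + -5)) is true, then total=-44, then ((-2 - 5) < (-total)) is true, then total=46, then returns -168. eval_b: result=4, then total=44, then ((step * 6) >= (-6 + -5)) is true, then total=-44, then (!((-total) <= (-2 - 5))) is true, then total=46, then returns -168. Both give -168.
An exhaustive pass over the 32 declared inputs shows identical outputs.
verdict: equivalent


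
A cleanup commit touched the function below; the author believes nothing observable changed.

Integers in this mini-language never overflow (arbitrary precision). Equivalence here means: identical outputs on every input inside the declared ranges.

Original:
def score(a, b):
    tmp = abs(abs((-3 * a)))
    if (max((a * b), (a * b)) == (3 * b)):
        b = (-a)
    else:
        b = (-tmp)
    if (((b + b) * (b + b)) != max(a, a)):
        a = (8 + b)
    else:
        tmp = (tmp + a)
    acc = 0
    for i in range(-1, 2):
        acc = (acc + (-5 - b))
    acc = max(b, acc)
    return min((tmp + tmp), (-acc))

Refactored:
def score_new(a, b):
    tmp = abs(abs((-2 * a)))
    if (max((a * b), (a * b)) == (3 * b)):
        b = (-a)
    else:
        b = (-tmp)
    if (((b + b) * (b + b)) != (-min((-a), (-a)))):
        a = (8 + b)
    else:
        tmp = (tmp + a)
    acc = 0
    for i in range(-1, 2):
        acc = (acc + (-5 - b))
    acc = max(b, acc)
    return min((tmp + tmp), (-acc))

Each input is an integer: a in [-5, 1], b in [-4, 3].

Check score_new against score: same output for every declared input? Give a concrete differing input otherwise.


Try a=-5, b=-4.
score: tmp=15, then (max((a * b), (a * b)) == (3 * b)) is false, then b=-15, then (((b + b) * (b + b)) != max(a, a)) is true, then a=-7, then acc=0, then (i=-1), then acc=10, then (i=0), then acc=20, then (i=1), then acc=30, then acc=30, then returns -30
score_new: tmp=10, then (max((a * b), (a * b)) == (3 * b)) is false, then b=-10, then (((b + b) * (b + b)) != (-min((-a), (-a)))) is true, then a=-2, then acc=0, then (i=-1), then acc=5, then (i=0), then acc=10, then (i=1), then acc=15, then acc=15, then returns -15
-30 and -15 differ, so these are not the same function on this domain.
verdict: not equivalent; witness: a=-5, b=-4


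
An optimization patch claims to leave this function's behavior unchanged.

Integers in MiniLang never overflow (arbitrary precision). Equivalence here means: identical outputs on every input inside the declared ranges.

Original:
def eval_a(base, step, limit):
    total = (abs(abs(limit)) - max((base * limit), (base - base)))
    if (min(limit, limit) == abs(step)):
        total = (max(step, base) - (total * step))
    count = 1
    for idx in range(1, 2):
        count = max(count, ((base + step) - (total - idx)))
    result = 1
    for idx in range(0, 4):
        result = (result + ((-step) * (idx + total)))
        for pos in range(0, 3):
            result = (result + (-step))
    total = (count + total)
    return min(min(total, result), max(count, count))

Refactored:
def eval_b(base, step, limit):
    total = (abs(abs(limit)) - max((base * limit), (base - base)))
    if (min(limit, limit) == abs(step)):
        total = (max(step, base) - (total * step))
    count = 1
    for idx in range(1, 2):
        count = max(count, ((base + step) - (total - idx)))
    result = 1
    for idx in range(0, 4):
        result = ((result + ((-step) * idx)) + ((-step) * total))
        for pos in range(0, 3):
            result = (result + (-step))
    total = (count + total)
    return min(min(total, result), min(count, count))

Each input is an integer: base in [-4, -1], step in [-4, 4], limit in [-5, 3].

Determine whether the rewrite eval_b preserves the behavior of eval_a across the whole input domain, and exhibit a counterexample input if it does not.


Although `max(count, count)` became `min(count, count)`, no input in the stated domain can expose it; all 324 inputs agree.
verdict: equivalent


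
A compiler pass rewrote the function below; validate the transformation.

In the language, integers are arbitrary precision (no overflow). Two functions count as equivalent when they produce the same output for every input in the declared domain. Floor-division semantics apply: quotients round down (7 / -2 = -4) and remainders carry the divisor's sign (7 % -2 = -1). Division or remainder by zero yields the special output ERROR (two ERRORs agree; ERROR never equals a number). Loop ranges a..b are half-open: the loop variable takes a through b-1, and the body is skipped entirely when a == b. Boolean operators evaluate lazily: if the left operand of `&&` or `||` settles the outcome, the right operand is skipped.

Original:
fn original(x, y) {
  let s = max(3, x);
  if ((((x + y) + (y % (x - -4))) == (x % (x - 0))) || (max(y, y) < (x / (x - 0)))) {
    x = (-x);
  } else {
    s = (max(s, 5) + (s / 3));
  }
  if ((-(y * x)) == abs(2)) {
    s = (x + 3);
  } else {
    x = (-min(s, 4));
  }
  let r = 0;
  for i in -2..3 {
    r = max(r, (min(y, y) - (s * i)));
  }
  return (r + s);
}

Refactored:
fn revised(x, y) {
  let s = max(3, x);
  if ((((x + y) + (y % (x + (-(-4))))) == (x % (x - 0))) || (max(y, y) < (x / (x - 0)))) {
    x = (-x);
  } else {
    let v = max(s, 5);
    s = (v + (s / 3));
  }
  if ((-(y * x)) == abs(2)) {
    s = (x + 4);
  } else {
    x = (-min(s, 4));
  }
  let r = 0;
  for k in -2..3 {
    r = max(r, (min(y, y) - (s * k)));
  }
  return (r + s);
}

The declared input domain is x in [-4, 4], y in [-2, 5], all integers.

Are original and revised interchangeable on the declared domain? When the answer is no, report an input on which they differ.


Evaluate both at x=-2, y=-1.
original: s=3, then ((((x + y) + (y % (x - -4))) == (x % (x - 0))) || (max(y, y) < (x / (x - 0)))) is true, then x=2, then ((-(y * x)) == abs(2)) is true, then s=5, then r=0, then (i=-2), then r=9, then (i=-1), then r=9, then (i=0), then r=9, then (i=1), then r=9, then (i=2), then r=9, then returns 14
revised: s=3, then ((((x + y) + (y % (x + (-(-4))))) == (x % (x - 0))) || (max(y, y) < (x / (x - 0)))) is true, then x=2, then ((-(y * x)) == abs(2)) is true, then s=6, then r=0, then (k=-2), then r=11, then (k=-1), then r=11, then (k=0), then r=11, then (k=1), then r=11, then (k=2), then r=11, then returns 17
14 against 17: the behavior changed.
verdict: not equivalent; witness: x=-2, y=-1


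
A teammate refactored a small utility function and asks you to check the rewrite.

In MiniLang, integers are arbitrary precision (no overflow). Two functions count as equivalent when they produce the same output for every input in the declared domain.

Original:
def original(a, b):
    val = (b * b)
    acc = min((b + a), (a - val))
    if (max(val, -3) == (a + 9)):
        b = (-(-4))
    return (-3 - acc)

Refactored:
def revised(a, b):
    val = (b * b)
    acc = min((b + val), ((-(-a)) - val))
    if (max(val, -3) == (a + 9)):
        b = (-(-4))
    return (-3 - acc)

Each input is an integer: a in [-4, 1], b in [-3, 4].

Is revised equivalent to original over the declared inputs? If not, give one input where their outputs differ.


Take a=1, b=0.
original: val = 0; acc = 1; (max(val, -3) == (a + 9)) -> false; return -4
revised: val = 0; acc = 0; (max(val, -3) == (a + 9)) -> false; return -3
-4 against -3: the behavior changed.
verdict: not equivalent; witness: a=1, b=0


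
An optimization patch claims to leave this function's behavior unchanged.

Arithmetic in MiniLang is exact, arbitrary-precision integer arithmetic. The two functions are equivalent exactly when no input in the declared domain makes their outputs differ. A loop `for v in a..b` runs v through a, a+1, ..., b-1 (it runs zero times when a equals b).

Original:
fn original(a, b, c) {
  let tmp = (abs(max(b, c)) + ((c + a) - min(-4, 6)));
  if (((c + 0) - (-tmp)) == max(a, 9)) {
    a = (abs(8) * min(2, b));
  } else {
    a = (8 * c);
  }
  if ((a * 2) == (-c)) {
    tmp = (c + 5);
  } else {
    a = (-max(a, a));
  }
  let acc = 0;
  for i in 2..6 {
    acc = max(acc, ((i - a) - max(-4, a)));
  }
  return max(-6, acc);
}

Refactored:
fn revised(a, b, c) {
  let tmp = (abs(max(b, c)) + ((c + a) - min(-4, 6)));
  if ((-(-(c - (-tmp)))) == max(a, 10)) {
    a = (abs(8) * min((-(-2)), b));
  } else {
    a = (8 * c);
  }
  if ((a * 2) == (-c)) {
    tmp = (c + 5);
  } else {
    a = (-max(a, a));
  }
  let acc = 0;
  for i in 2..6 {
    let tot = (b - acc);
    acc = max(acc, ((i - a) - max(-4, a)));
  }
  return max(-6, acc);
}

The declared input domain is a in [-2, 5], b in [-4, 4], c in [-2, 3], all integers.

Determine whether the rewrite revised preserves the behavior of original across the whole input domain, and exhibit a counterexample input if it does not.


Consider the input a=-1, b=-4, c=2.
original: tmp becomes 7; next (((c + 0) - (-tmp)) == max(a, 9)) evaluates to true; next a becomes -32; next ((a * 2) == (-c)) evaluates to false; next a becomes 32; next acc becomes 0; next at i=2:; next acc becomes 0; next at i=3:; next acc becomes 0; next at i=4:; next acc becomes 0; next at i=5:; next acc becomes 0; next final value 0
revised: tmp becomes 7; next ((-(-(c - (-tmp)))) == max(a, 10)) evaluates to false; next a becomes 16; next ((a * 2) == (-c)) evaluates to false; next a becomes -16; next acc becomes 0; next at i=2:; next tot becomes -4; next acc becomes 22; next at i=3:; next tot becomes -26; next acc becomes 23; next at i=4:; next tot becomes -27; next acc becomes 24; next at i=5:; next tot becomes -28; next acc becomes 25; next final value 25
0 and 25 differ, so these are not the same function on this domain.
verdict: not equivalent; witness: a=-1, b=-4, c=2


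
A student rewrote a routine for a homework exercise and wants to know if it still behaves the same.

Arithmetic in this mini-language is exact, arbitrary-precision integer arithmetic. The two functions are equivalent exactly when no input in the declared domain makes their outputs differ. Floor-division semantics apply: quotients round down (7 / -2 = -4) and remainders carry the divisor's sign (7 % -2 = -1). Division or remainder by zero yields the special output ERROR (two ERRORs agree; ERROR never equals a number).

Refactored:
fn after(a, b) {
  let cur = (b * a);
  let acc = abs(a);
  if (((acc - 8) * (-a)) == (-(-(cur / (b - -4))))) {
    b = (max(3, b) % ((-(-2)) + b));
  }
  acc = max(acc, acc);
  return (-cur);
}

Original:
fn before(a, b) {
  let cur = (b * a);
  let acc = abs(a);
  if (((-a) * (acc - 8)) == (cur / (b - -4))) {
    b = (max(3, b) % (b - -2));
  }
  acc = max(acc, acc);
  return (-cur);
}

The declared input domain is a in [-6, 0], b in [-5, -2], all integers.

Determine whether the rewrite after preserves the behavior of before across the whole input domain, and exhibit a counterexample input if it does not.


Reading the diff, among the changes: arithmetic usage differs.
One worked example (a=-4, b=-2) — before: cur becomes 8; next acc becomes 4; next (((-a) * (acc - 8)) == (cur / (b - -4))) evaluates to false; next acc becomes 4; next final value -8; after: cur becomes 8; next acc becomes 4; next (((acc - 8) * (-a)) == (-(-(cur / (b - -4))))) evaluates to false; next acc becomes 4; next final value -8; agreement on -8.
An exhaustive pass over the 28 declared inputs shows identical outputs.
verdict: equivalent


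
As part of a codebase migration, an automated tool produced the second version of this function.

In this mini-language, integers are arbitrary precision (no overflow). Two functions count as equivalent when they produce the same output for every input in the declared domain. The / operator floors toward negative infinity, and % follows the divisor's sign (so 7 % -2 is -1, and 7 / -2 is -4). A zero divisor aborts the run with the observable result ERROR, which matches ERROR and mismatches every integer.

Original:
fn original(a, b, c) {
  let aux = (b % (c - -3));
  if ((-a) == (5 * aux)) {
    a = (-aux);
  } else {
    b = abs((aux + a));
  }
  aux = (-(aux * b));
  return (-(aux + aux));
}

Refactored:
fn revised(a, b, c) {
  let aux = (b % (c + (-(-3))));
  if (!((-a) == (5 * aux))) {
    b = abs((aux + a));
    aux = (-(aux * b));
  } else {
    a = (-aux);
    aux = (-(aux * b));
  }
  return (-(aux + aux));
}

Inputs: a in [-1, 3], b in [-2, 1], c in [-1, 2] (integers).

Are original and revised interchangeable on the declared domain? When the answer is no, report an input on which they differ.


Comparing the listings, the differences include: boolean connective usage differs; also statement counts differ; also arithmetic usage differs.
As a probe, take a=2, b=1, c=0: original runs aux=1, then ((-a) == (5 * aux)) is false, then b=3, then aux=-3, then returns 6; revised runs aux=1, then (!((-a) == (5 * aux))) is true, then b=3, then aux=-3, then returns 6; both end at 6.
Every one of the 80 inputs gives matching results.
verdict: equivalent
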